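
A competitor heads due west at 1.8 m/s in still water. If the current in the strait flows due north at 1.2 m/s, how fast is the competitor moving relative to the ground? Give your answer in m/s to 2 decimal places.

Taking east as x and north as y: velocity relative to the water = (-1.800, 0.000) m/s; the water relative to ground = (0.000, 1.200) m/s.
Velocity relative to ground = (-1.800, 0.000) + (0.000, 1.200) = (-1.800, 1.200) m/s.
Speed = |(-1.800, 1.200)| = 2.163 m/s.

2.16 m/s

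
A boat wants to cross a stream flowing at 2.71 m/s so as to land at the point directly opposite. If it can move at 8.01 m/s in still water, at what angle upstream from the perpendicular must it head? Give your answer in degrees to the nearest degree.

To cancel the current, the upstream component of the boat's velocity must equal the flow: 8.01 sin θ = 2.71.
sin θ = 2.71 / 8.01 = 0.3383.
θ = arcsin(0.3383) = 19.775°.

20°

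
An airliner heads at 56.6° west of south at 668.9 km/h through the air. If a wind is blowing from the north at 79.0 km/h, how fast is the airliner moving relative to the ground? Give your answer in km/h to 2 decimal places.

Taking east as x and north as y: velocity relative to the air = (-558.430, -368.217) km/h; the air relative to ground = (0.000, -79.000) km/h.
Velocity relative to ground = (-558.430, -368.217) + (0.000, -79.000) = (-558.430, -447.217) km/h.
Speed = |(-558.430, -447.217)| = 715.434 km/h.

715.43 km/h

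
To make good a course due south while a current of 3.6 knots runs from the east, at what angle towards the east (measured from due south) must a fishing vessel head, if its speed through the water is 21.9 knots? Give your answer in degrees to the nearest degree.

9°

The current pushes perpendicular to the desired track; the heading must have a component into the current equal to 3.6 knots: 21.9 sin θ = 3.6.
sin θ = 0.1644, so θ = 9.461°.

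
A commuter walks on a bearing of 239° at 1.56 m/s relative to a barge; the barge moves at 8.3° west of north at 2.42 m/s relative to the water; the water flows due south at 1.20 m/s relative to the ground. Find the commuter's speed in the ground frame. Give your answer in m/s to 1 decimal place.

1.7 m/s

In east/north components (m/s): commuter relative to barge = (-1.337, -0.803); barge relative to water = (-0.349, 2.395); water relative to ground = (0.000, -1.200).
Sum = (-1.687, 0.391) m/s.
Speed = |(-1.687, 0.391)| = 1.731 m/s.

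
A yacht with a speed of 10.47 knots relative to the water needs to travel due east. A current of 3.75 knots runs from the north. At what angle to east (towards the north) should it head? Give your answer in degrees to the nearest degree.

The current pushes perpendicular to the desired track; the heading must have a component into the current equal to 3.75 knots: 10.47 sin θ = 3.75.
sin θ = 0.3582, so θ = 20.988°.

21°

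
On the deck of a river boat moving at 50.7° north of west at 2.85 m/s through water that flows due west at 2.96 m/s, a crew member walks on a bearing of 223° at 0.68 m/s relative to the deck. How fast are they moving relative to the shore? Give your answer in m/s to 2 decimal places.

In east/north components (m/s): crew member relative to river boat = (-0.464, -0.497); river boat relative to water = (-1.805, 2.205); water relative to ground = (-2.960, 0.000).
Sum = (-5.229, 1.708) m/s.
Speed = |(-5.229, 1.708)| = 5.501 m/s.

5.50 m/s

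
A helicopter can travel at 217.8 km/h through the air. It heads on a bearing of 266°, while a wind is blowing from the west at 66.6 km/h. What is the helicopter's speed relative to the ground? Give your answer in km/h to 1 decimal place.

151.4 km/h

Taking east as x and north as y: velocity relative to the air = (-217.269, -15.193) km/h; the air relative to ground = (66.600, 0.000) km/h.
Velocity relative to ground = (-217.269, -15.193) + (66.600, 0.000) = (-150.669, -15.193) km/h.
Speed = |(-150.669, -15.193)| = 151.434 km/h.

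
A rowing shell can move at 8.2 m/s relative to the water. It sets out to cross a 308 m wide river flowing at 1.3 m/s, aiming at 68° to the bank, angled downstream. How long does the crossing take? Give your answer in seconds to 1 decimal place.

40.5 s

The component of the rowing shell's velocity perpendicular to the bank is 8.2 × sin 68° = 7.603 m/s.
Only the cross-stream component determines the crossing time; the current contributes nothing perpendicular to the bank.
Time = 308 / 7.603 = 40.511 s.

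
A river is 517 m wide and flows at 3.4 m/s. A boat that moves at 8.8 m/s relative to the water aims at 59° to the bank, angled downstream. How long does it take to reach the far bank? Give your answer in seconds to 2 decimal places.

68.54 s

The component of the boat's velocity perpendicular to the bank is 8.8 × sin 59° = 7.543 m/s.
The current is parallel to the bank, so it does not affect the crossing time.
Time = 517 / 7.543 = 68.540 s.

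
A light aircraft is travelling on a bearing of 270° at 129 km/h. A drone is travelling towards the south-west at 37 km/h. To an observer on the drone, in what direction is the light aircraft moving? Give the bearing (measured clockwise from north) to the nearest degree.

284°

Taking east as x and north as y: light aircraft velocity = (-129.000, 0.000) km/h; drone velocity = (-26.163, -26.163) km/h.
Velocity of light aircraft relative to drone = (-129.000, 0.000) − (-26.163, -26.163) = (-102.837, 26.163) km/h.
Bearing = atan2(-102.84, 26.16) = 284.27° clockwise from north.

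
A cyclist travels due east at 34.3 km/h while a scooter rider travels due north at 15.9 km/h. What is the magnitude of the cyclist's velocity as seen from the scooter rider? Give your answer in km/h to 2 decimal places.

37.81 km/h

Taking east as x and north as y: cyclist velocity = (34.300, 0.000) km/h; scooter rider velocity = (0.000, 15.900) km/h.
Velocity of cyclist relative to scooter rider = (34.300, 0.000) − (0.000, 15.900) = (34.300, -15.900) km/h.
Magnitude = |(34.300, -15.900)| = 37.806 km/h.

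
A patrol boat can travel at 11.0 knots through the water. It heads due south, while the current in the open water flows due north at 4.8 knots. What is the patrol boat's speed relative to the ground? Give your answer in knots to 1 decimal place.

6.2 knots

Taking east as x and north as y: velocity relative to the water = (0.000, -11.000) knots; the water relative to ground = (0.000, 4.800) knots.
Velocity relative to ground = (0.000, -11.000) + (0.000, 4.800) = (0.000, -6.200) knots.
Speed = |(0.000, -6.200)| = 6.200 knots.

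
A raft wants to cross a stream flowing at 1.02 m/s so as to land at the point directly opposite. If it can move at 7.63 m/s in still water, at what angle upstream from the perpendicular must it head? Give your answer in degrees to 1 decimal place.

7.7°

To cancel the current, the upstream component of the raft's velocity must equal the flow: 7.63 sin θ = 1.02.
sin θ = 1.02 / 7.63 = 0.1337.
θ = arcsin(0.1337) = 7.682°.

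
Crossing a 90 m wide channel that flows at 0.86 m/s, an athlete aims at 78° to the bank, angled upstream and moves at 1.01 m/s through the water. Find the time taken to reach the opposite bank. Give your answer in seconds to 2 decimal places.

The component of the athlete's velocity perpendicular to the bank is 1.01 × sin 78° = 0.988 m/s.
The flow acts along the bank and has no component across it.
Time = 90 / 0.988 = 91.100 s.

91.10 s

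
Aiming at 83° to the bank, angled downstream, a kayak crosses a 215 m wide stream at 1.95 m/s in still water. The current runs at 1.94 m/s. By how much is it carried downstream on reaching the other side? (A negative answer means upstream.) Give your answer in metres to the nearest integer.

Perpendicular speed = 1.935 m/s; crossing time = 215 / 1.935 = 111.084 s.
Net downstream speed = 2.178 m/s.
Drift = 2.178 × 111.084 = 241.902 m (downstream).

242 m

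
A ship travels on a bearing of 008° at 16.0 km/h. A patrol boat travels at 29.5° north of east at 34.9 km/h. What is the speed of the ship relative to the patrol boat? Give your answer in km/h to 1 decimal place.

28.2 km/h

Taking east as x and north as y: ship velocity = (2.227, 15.844) km/h; patrol boat velocity = (30.375, 17.186) km/h.
Velocity of ship relative to patrol boat = (2.227, 15.844) − (30.375, 17.186) = (-28.149, -1.341) km/h.
Magnitude = |(-28.149, -1.341)| = 28.181 km/h.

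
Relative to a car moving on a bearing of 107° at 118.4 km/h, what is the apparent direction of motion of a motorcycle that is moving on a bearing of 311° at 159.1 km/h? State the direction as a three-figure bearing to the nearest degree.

Taking east as x and north as y: motorcycle velocity = (-120.074, 104.379) km/h; car velocity = (113.226, -34.617) km/h.
Velocity of motorcycle relative to car = (-120.074, 104.379) − (113.226, -34.617) = (-233.301, 138.996) km/h.
Bearing = atan2(-233.30, 139.00) = 300.79° clockwise from north.

301°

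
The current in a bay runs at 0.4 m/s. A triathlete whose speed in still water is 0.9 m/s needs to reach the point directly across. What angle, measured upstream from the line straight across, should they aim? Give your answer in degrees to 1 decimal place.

To cancel the current, the upstream component of the triathlete's velocity must equal the flow: 0.9 sin θ = 0.4.
sin θ = 0.4 / 0.9 = 0.4444.
θ = arcsin(0.4444) = 26.388°.

26.4°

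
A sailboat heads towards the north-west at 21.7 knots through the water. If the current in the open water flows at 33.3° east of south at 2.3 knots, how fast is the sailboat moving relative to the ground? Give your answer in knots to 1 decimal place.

19.5 knots

Taking east as x and north as y: velocity relative to the water = (-15.344, 15.344) knots; the water relative to ground = (1.263, -1.922) knots.
Velocity relative to ground = (-15.344, 15.344) + (1.263, -1.922) = (-14.081, 13.422) knots.
Speed = |(-14.081, 13.422)| = 19.453 knots.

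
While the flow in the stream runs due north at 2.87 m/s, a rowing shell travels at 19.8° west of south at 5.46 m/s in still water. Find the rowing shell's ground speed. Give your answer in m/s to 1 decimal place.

Taking east as x and north as y: velocity relative to the water = (-1.850, -5.137) m/s; the water relative to ground = (0.000, 2.870) m/s.
Velocity relative to ground = (-1.850, -5.137) + (0.000, 2.870) = (-1.850, -2.267) m/s.
Speed = |(-1.850, -2.267)| = 2.926 m/s.

2.9 m/s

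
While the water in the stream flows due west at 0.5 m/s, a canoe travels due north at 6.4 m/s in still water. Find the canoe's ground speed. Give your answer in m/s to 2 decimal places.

Taking east as x and north as y: velocity relative to the water = (0.000, 6.400) m/s; the water relative to ground = (-0.500, 0.000) m/s.
Velocity relative to ground = (0.000, 6.400) + (-0.500, 0.000) = (-0.500, 6.400) m/s.
Speed = |(-0.500, 6.400)| = 6.420 m/s.

6.42 m/s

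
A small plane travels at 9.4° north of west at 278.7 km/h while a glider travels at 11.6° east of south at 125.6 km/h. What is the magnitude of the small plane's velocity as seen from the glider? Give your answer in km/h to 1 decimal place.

344.3 km/h

Taking east as x and north as y: small plane velocity = (-274.958, 45.519) km/h; glider velocity = (25.255, -123.035) km/h.
Velocity of small plane relative to glider = (-274.958, 45.519) − (25.255, -123.035) = (-300.213, 168.554) km/h.
Magnitude = |(-300.213, 168.554)| = 344.294 km/h.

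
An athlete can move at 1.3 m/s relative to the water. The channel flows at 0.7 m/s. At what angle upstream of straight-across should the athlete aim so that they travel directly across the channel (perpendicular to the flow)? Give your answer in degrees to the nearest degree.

To cancel the current, the upstream component of the athlete's velocity must equal the flow: 1.3 sin θ = 0.7.
sin θ = 0.7 / 1.3 = 0.5385.
θ = arcsin(0.5385) = 32.579°.

33°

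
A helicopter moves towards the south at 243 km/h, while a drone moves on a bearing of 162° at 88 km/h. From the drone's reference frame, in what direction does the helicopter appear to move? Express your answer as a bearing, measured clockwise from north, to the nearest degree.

190°

Taking east as x and north as y: helicopter velocity = (0.000, -243.000) km/h; drone velocity = (27.193, -83.693) km/h.
Velocity of helicopter relative to drone = (0.000, -243.000) − (27.193, -83.693) = (-27.193, -159.307) km/h.
Bearing = atan2(-27.19, -159.31) = 189.69° clockwise from north.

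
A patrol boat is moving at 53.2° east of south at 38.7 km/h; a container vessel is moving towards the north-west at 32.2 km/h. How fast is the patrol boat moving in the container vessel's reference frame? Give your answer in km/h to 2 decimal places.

70.72 km/h

Taking east as x and north as y: patrol boat velocity = (30.988, -23.182) km/h; container vessel velocity = (-22.769, 22.769) km/h.
Velocity of patrol boat relative to container vessel = (30.988, -23.182) − (-22.769, 22.769) = (53.757, -45.951) km/h.
Magnitude = |(53.757, -45.951)| = 70.720 km/h.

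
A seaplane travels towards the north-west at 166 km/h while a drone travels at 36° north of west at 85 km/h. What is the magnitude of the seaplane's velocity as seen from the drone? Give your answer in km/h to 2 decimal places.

83.12 km/h

Taking east as x and north as y: seaplane velocity = (-117.380, 117.380) km/h; drone velocity = (-68.766, 49.962) km/h.
Velocity of seaplane relative to drone = (-117.380, 117.380) − (-68.766, 49.962) = (-48.613, 67.418) km/h.
Magnitude = |(-48.613, 67.418)| = 83.117 km/h.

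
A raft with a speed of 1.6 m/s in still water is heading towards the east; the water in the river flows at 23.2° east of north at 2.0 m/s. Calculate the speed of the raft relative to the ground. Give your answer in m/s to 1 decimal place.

Taking east as x and north as y: velocity relative to the water = (1.600, 0.000) m/s; the water relative to ground = (0.788, 1.838) m/s.
Velocity relative to ground = (1.600, 0.000) + (0.788, 1.838) = (2.388, 1.838) m/s.
Speed = |(2.388, 1.838)| = 3.014 m/s.

3.0 m/s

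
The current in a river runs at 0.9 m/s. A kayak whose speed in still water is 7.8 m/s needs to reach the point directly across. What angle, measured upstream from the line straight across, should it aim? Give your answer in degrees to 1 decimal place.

To cancel the current, the upstream component of the kayak's velocity must equal the flow: 7.8 sin θ = 0.9.
sin θ = 0.9 / 7.8 = 0.1154.
θ = arcsin(0.1154) = 6.626°.

6.6°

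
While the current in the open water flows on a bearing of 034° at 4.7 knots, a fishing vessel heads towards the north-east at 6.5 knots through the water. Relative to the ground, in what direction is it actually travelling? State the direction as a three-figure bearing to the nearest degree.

Taking east as x and north as y: velocity relative to the water = (4.596, 4.596) knots; the water relative to ground = (2.628, 3.896) knots.
Velocity relative to ground = (4.596, 4.596) + (2.628, 3.896) = (7.224, 8.493) knots.
Bearing = atan2(7.22, 8.49) = 40.39° clockwise from north.

040°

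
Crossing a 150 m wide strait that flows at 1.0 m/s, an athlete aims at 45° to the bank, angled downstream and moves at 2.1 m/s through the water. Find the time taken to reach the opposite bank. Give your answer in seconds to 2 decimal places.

101.02 s

The component of the athlete's velocity perpendicular to the bank is 2.1 × sin 45° = 1.485 m/s.
The flow acts along the bank and has no component across it.
Time = 150 / 1.485 = 101.015 s.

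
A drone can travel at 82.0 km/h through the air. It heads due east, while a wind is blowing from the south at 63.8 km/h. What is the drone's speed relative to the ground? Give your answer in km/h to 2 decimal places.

103.90 km/h

Taking east as x and north as y: velocity relative to the air = (82.000, 0.000) km/h; the air relative to ground = (0.000, 63.800) km/h.
Velocity relative to ground = (82.000, 0.000) + (0.000, 63.800) = (82.000, 63.800) km/h.
Speed = |(82.000, 63.800)| = 103.896 km/h.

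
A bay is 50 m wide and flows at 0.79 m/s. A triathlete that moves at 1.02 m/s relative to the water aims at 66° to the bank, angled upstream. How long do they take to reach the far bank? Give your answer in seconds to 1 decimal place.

53.7 s

The component of the triathlete's velocity perpendicular to the bank is 1.02 × sin 66° = 0.932 m/s.
The flow acts along the bank and has no component across it.
Time = 50 / 0.932 = 53.659 s.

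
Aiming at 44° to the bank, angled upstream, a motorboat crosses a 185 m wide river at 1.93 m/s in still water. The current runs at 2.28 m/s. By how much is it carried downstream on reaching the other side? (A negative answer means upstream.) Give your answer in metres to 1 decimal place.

123.0 m

Perpendicular speed = 1.341 m/s; crossing time = 185 / 1.341 = 137.989 s.
Net downstream speed = 0.892 m/s.
Drift = 0.892 × 137.989 = 123.041 m (downstream).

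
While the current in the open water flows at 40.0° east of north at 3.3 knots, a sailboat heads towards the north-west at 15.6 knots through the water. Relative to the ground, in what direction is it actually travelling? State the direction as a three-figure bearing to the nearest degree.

327°

Taking east as x and north as y: velocity relative to the water = (-11.031, 11.031) knots; the water relative to ground = (2.121, 2.528) knots.
Velocity relative to ground = (-11.031, 11.031) + (2.121, 2.528) = (-8.910, 13.559) knots.
Bearing = atan2(-8.91, 13.56) = 326.69° clockwise from north.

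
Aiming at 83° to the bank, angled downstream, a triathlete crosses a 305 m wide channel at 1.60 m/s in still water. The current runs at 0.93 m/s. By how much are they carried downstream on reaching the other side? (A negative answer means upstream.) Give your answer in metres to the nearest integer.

216 m

Perpendicular speed = 1.588 m/s; crossing time = 305 / 1.588 = 192.057 s.
Net downstream speed = 1.125 m/s.
Drift = 1.125 × 192.057 = 216.062 m (downstream).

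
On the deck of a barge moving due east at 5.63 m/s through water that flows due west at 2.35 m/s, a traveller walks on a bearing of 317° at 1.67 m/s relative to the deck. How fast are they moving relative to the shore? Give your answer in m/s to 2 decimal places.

In east/north components (m/s): traveller relative to barge = (-1.139, 1.221); barge relative to water = (5.630, 0.000); water relative to ground = (-2.350, 0.000).
Sum = (2.141, 1.221) m/s.
Speed = |(2.141, 1.221)| = 2.465 m/s.

2.46 m/s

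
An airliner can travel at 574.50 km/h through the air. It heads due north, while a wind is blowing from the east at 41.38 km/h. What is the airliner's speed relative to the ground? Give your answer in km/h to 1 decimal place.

576.0 km/h

Taking east as x and north as y: velocity relative to the air = (0.000, 574.500) km/h; the air relative to ground = (-41.380, 0.000) km/h.
Velocity relative to ground = (0.000, 574.500) + (-41.380, 0.000) = (-41.380, 574.500) km/h.
Speed = |(-41.380, 574.500)| = 575.988 km/h.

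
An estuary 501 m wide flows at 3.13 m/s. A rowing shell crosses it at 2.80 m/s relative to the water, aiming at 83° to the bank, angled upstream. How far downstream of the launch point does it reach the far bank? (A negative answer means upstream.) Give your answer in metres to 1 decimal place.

Perpendicular speed = 2.779 m/s; crossing time = 501 / 2.779 = 180.272 s.
Net downstream speed = 2.789 m/s.
Drift = 2.789 × 180.272 = 502.737 m (downstream).

502.7 m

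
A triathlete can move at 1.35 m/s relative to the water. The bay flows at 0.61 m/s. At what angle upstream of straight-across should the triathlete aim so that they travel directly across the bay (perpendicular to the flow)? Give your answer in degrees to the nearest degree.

27°

To cancel the current, the upstream component of the triathlete's velocity must equal the flow: 1.35 sin θ = 0.61.
sin θ = 0.61 / 1.35 = 0.4519.
θ = arcsin(0.4519) = 26.863°.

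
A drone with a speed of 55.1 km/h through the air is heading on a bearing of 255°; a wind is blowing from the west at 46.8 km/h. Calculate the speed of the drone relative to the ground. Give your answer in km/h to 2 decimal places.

15.64 km/h

Taking east as x and north as y: velocity relative to the air = (-53.223, -14.261) km/h; the air relative to ground = (46.800, 0.000) km/h.
Velocity relative to ground = (-53.223, -14.261) + (46.800, 0.000) = (-6.423, -14.261) km/h.
Speed = |(-6.423, -14.261)| = 15.640 km/h.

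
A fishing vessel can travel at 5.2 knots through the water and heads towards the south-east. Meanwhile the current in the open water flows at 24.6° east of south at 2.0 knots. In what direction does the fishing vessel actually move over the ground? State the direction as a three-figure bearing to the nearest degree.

141°

Taking east as x and north as y: velocity relative to the water = (3.677, -3.677) knots; the water relative to ground = (0.833, -1.818) knots.
Velocity relative to ground = (3.677, -3.677) + (0.833, -1.818) = (4.510, -5.495) knots.
Bearing = atan2(4.51, -5.50) = 140.63° clockwise from north.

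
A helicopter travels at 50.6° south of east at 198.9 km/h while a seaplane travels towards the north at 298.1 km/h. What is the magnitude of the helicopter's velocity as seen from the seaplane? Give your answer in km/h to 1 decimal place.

469.1 km/h

Taking east as x and north as y: helicopter velocity = (126.248, -153.697) km/h; seaplane velocity = (0.000, 298.100) km/h.
Velocity of helicopter relative to seaplane = (126.248, -153.697) − (0.000, 298.100) = (126.248, -451.797) km/h.
Magnitude = |(126.248, -451.797)| = 469.104 km/h.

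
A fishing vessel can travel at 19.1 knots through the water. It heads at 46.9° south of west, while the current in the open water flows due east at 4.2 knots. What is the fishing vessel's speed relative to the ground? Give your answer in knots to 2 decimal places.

Taking east as x and north as y: velocity relative to the water = (-13.051, -13.946) knots; the water relative to ground = (4.200, 0.000) knots.
Velocity relative to ground = (-13.051, -13.946) + (4.200, 0.000) = (-8.851, -13.946) knots.
Speed = |(-8.851, -13.946)| = 16.517 knots.

16.52 knots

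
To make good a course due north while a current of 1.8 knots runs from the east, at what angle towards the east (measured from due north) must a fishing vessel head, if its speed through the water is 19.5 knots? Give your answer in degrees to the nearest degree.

The current pushes perpendicular to the desired track; the heading must have a component into the current equal to 1.8 knots: 19.5 sin θ = 1.8.
sin θ = 0.0923, so θ = 5.296°.

5°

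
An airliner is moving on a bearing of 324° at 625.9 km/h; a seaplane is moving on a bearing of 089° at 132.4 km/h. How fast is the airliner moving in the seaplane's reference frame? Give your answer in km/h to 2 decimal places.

Taking east as x and north as y: airliner velocity = (-367.895, 506.364) km/h; seaplane velocity = (132.380, 2.311) km/h.
Velocity of airliner relative to seaplane = (-367.895, 506.364) − (132.380, 2.311) = (-500.275, 504.053) km/h.
Magnitude = |(-500.275, 504.053)| = 710.172 km/h.

710.17 km/h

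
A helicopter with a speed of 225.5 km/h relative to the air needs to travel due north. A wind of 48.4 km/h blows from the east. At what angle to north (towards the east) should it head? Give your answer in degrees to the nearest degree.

The wind pushes perpendicular to the desired track; the heading must have a component into the wind equal to 48.4 km/h: 225.5 sin θ = 48.4.
sin θ = 0.2146, so θ = 12.394°.

12°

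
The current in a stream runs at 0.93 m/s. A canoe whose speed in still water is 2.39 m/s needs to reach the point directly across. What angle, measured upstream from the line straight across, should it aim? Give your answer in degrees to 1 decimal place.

To cancel the current, the upstream component of the canoe's velocity must equal the flow: 2.39 sin θ = 0.93.
sin θ = 0.93 / 2.39 = 0.3891.
θ = arcsin(0.3891) = 22.900°.

22.9°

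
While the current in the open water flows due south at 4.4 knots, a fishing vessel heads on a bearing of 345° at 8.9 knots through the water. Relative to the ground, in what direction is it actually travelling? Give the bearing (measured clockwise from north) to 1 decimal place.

Taking east as x and north as y: velocity relative to the water = (-2.303, 8.597) knots; the water relative to ground = (0.000, -4.400) knots.
Velocity relative to ground = (-2.303, 8.597) + (0.000, -4.400) = (-2.303, 4.197) knots.
Bearing = atan2(-2.30, 4.20) = 331.24° clockwise from north.

331.2°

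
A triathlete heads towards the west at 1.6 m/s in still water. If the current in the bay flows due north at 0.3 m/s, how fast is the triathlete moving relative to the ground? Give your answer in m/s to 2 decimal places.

1.63 m/s

Taking east as x and north as y: velocity relative to the water = (-1.600, 0.000) m/s; the water relative to ground = (0.000, 0.300) m/s.
Velocity relative to ground = (-1.600, 0.000) + (0.000, 0.300) = (-1.600, 0.300) m/s.
Speed = |(-1.600, 0.300)| = 1.628 m/s.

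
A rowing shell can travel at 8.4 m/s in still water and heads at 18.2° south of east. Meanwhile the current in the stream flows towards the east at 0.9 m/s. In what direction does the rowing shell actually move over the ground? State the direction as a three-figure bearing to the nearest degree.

106°

Taking east as x and north as y: velocity relative to the water = (7.980, -2.624) m/s; the water relative to ground = (0.900, 0.000) m/s.
Velocity relative to ground = (7.980, -2.624) + (0.900, 0.000) = (8.880, -2.624) m/s.
Bearing = atan2(8.88, -2.62) = 106.46° clockwise from north.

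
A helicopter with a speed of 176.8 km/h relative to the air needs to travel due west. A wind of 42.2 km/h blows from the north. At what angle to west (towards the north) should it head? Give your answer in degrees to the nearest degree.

14°

The wind pushes perpendicular to the desired track; the heading must have a component into the wind equal to 42.2 km/h: 176.8 sin θ = 42.2.
sin θ = 0.2387, so θ = 13.809°.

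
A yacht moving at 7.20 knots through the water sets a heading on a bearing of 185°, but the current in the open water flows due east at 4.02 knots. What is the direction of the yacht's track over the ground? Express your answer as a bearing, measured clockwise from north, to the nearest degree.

Taking east as x and north as y: velocity relative to the water = (-0.628, -7.173) knots; the water relative to ground = (4.020, 0.000) knots.
Velocity relative to ground = (-0.628, -7.173) + (4.020, 0.000) = (3.392, -7.173) knots.
Bearing = atan2(3.39, -7.17) = 154.69° clockwise from north.

155°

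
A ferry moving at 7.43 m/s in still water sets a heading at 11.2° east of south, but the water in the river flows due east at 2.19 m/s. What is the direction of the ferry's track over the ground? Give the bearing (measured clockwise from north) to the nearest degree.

154°

Taking east as x and north as y: velocity relative to the water = (1.443, -7.288) m/s; the water relative to ground = (2.190, 0.000) m/s.
Velocity relative to ground = (1.443, -7.288) + (2.190, 0.000) = (3.633, -7.288) m/s.
Bearing = atan2(3.63, -7.29) = 153.50° clockwise from north.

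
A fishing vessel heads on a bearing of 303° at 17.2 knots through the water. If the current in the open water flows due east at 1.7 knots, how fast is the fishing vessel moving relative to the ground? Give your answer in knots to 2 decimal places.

15.80 knots

Taking east as x and north as y: velocity relative to the water = (-14.425, 9.368) knots; the water relative to ground = (1.700, 0.000) knots.
Velocity relative to ground = (-14.425, 9.368) + (1.700, 0.000) = (-12.725, 9.368) knots.
Speed = |(-12.725, 9.368)| = 15.801 knots.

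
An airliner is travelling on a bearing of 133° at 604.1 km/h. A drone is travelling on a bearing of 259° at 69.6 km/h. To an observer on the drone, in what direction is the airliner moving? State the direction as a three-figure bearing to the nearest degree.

128°

Taking east as x and north as y: airliner velocity = (441.811, -411.995) km/h; drone velocity = (-68.321, -13.280) km/h.
Velocity of airliner relative to drone = (441.811, -411.995) − (-68.321, -13.280) = (510.132, -398.715) km/h.
Bearing = atan2(510.13, -398.71) = 128.01° clockwise from north.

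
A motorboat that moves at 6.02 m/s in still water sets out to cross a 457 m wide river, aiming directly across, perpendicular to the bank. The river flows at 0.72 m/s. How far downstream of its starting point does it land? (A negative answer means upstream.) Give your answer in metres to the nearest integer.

55 m

Perpendicular speed = 6.020 m/s; crossing time = 457 / 6.020 = 75.914 s.
Net downstream speed = 0.720 m/s.
Drift = 0.720 × 75.914 = 54.658 m (downstream).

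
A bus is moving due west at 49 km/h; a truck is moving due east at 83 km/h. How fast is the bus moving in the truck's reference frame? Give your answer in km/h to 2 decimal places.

132.00 km/h

Taking east as x and north as y: bus velocity = (-49.000, 0.000) km/h; truck velocity = (83.000, 0.000) km/h.
Velocity of bus relative to truck = (-49.000, 0.000) − (83.000, 0.000) = (-132.000, 0.000) km/h.
Magnitude = |(-132.000, 0.000)| = 132.000 km/h.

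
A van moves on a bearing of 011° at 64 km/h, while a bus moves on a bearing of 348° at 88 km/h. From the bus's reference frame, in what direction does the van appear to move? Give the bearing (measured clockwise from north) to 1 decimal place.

Taking east as x and north as y: van velocity = (12.212, 62.824) km/h; bus velocity = (-18.296, 86.077) km/h.
Velocity of van relative to bus = (12.212, 62.824) − (-18.296, 86.077) = (30.508, -23.253) km/h.
Bearing = atan2(30.51, -23.25) = 127.31° clockwise from north.

127.3°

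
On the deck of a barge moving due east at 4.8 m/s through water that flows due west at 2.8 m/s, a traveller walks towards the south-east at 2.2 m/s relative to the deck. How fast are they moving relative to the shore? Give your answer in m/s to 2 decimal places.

3.88 m/s

In east/north components (m/s): traveller relative to barge = (1.556, -1.556); barge relative to water = (4.800, 0.000); water relative to ground = (-2.800, 0.000).
Sum = (3.556, -1.556) m/s.
Speed = |(3.556, -1.556)| = 3.881 m/s.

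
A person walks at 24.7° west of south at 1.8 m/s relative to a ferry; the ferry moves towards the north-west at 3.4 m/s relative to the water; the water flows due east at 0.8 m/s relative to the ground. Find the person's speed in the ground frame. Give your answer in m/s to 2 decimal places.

2.48 m/s

In east/north components (m/s): person relative to ferry = (-0.752, -1.635); ferry relative to water = (-2.404, 2.404); water relative to ground = (0.800, 0.000).
Sum = (-2.356, 0.769) m/s.
Speed = |(-2.356, 0.769)| = 2.479 m/s.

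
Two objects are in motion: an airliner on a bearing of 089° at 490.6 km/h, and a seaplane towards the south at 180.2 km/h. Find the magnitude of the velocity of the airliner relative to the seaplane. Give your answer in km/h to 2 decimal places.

525.59 km/h

Taking east as x and north as y: airliner velocity = (490.525, 8.562) km/h; seaplane velocity = (0.000, -180.200) km/h.
Velocity of airliner relative to seaplane = (490.525, 8.562) − (0.000, -180.200) = (490.525, 188.762) km/h.
Magnitude = |(490.525, 188.762)| = 525.591 km/h.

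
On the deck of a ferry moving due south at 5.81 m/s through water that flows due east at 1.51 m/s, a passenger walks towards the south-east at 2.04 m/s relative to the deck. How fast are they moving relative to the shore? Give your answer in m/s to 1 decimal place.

7.8 m/s

In east/north components (m/s): passenger relative to ferry = (1.442, -1.442); ferry relative to water = (0.000, -5.810); water relative to ground = (1.510, 0.000).
Sum = (2.952, -7.252) m/s.
Speed = |(2.952, -7.252)| = 7.830 m/s.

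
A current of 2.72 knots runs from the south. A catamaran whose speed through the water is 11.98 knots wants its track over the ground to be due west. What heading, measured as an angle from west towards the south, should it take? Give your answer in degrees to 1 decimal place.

13.1°

The current pushes perpendicular to the desired track; the heading must have a component into the current equal to 2.72 knots: 11.98 sin θ = 2.72.
sin θ = 0.2270, so θ = 13.123°.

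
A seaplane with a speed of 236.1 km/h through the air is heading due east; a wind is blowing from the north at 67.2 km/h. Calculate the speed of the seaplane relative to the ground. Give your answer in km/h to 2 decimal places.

245.48 km/h

Taking east as x and north as y: velocity relative to the air = (236.100, 0.000) km/h; the air relative to ground = (0.000, -67.200) km/h.
Velocity relative to ground = (236.100, 0.000) + (0.000, -67.200) = (236.100, -67.200) km/h.
Speed = |(236.100, -67.200)| = 245.477 km/h.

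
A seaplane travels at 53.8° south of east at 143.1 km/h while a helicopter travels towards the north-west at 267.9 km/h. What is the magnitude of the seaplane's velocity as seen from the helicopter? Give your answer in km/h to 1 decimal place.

409.9 km/h

Taking east as x and north as y: seaplane velocity = (84.516, -115.476) km/h; helicopter velocity = (-189.434, 189.434) km/h.
Velocity of seaplane relative to helicopter = (84.516, -115.476) − (-189.434, 189.434) = (273.950, -304.910) km/h.
Magnitude = |(273.950, -304.910)| = 409.901 km/h.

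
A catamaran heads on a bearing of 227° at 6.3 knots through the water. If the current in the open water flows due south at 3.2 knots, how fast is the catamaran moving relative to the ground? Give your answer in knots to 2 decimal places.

Taking east as x and north as y: velocity relative to the water = (-4.608, -4.297) knots; the water relative to ground = (0.000, -3.200) knots.
Velocity relative to ground = (-4.608, -4.297) + (0.000, -3.200) = (-4.608, -7.497) knots.
Speed = |(-4.608, -7.497)| = 8.799 knots.

8.80 knots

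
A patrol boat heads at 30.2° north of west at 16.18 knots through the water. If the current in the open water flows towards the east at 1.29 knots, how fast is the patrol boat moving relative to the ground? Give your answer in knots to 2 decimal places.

15.08 knots

Taking east as x and north as y: velocity relative to the water = (-13.984, 8.139) knots; the water relative to ground = (1.290, 0.000) knots.
Velocity relative to ground = (-13.984, 8.139) + (1.290, 0.000) = (-12.694, 8.139) knots.
Speed = |(-12.694, 8.139)| = 15.079 knots.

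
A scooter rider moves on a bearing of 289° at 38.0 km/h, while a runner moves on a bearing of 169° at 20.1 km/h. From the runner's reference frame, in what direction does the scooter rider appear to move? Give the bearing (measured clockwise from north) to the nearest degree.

Taking east as x and north as y: scooter rider velocity = (-35.930, 12.372) km/h; runner velocity = (3.835, -19.731) km/h.
Velocity of scooter rider relative to runner = (-35.930, 12.372) − (3.835, -19.731) = (-39.765, 32.102) km/h.
Bearing = atan2(-39.76, 32.10) = 308.91° clockwise from north.

309°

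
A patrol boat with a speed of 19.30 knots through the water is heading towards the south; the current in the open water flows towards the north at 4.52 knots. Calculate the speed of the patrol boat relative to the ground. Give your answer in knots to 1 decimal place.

Taking east as x and north as y: velocity relative to the water = (0.000, -19.300) knots; the water relative to ground = (0.000, 4.520) knots.
Velocity relative to ground = (0.000, -19.300) + (0.000, 4.520) = (0.000, -14.780) knots.
Speed = |(0.000, -14.780)| = 14.780 knots.

14.8 knots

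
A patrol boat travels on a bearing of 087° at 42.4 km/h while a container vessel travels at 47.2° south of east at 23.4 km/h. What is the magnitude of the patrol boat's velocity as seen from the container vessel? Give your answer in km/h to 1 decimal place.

32.8 km/h

Taking east as x and north as y: patrol boat velocity = (42.342, 2.219) km/h; container vessel velocity = (15.899, -17.169) km/h.
Velocity of patrol boat relative to container vessel = (42.342, 2.219) − (15.899, -17.169) = (26.443, 19.388) km/h.
Magnitude = |(26.443, 19.388)| = 32.789 km/h.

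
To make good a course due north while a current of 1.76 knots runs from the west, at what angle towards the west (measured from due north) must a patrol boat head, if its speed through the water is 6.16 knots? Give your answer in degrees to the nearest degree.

17°

The current pushes perpendicular to the desired track; the heading must have a component into the current equal to 1.76 knots: 6.16 sin θ = 1.76.
sin θ = 0.2857, so θ = 16.602°.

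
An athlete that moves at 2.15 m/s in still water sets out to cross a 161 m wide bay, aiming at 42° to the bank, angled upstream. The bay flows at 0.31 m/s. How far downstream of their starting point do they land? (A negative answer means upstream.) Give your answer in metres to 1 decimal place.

-144.1 m

Perpendicular speed = 1.439 m/s; crossing time = 161 / 1.439 = 111.912 s.
Net downstream speed = -1.288 m/s.
Drift = -1.288 × 111.912 = -144.116 m (upstream).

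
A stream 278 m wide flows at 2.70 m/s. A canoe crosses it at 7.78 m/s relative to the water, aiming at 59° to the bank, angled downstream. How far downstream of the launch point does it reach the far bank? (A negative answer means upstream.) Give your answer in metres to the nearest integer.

280 m

Perpendicular speed = 6.669 m/s; crossing time = 278 / 6.669 = 41.687 s.
Net downstream speed = 6.707 m/s.
Drift = 6.707 × 41.687 = 279.594 m (downstream).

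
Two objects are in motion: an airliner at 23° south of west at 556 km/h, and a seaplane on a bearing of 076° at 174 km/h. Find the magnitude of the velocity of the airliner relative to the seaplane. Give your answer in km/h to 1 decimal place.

Taking east as x and north as y: airliner velocity = (-511.801, -217.247) km/h; seaplane velocity = (168.831, 42.094) km/h.
Velocity of airliner relative to seaplane = (-511.801, -217.247) − (168.831, 42.094) = (-680.632, -259.341) km/h.
Magnitude = |(-680.632, -259.341)| = 728.367 km/h.

728.4 km/h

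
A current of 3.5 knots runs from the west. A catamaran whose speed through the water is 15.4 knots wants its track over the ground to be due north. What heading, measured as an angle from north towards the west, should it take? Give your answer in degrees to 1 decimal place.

13.1°

The current pushes perpendicular to the desired track; the heading must have a component into the current equal to 3.5 knots: 15.4 sin θ = 3.5.
sin θ = 0.2273, so θ = 13.137°.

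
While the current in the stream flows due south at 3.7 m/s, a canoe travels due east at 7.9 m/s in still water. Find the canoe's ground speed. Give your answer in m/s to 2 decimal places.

8.72 m/s

Taking east as x and north as y: velocity relative to the water = (7.900, 0.000) m/s; the water relative to ground = (0.000, -3.700) m/s.
Velocity relative to ground = (7.900, 0.000) + (0.000, -3.700) = (7.900, -3.700) m/s.
Speed = |(7.900, -3.700)| = 8.724 m/s.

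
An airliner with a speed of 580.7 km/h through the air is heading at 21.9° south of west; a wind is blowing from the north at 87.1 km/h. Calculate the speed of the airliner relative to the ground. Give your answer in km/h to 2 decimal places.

618.49 km/h

Taking east as x and north as y: velocity relative to the air = (-538.795, -216.594) km/h; the air relative to ground = (0.000, -87.100) km/h.
Velocity relative to ground = (-538.795, -216.594) + (0.000, -87.100) = (-538.795, -303.694) km/h.
Speed = |(-538.795, -303.694)| = 618.490 km/h.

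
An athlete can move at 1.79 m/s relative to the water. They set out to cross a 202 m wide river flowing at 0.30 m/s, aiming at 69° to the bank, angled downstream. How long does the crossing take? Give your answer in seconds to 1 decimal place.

The component of the athlete's velocity perpendicular to the bank is 1.79 × sin 69° = 1.671 m/s.
The current is parallel to the bank, so it does not affect the crossing time.
Time = 202 / 1.671 = 120.878 s.

120.9 s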